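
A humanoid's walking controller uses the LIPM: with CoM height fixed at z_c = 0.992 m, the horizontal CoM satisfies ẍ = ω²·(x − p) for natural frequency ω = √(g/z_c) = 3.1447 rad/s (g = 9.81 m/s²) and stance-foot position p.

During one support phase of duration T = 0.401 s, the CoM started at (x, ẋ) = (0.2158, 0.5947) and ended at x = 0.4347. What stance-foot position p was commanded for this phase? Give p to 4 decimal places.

ωT = 3.1447·0.401 = 1.261025; cosh(ωT) = 1.906200, sinh(ωT) = 1.622836
x(T) = p + (x₀−p)·cosh(ωT) + (ẋ₀/ω)·sinh(ωT) ⇒ p·(1 − cosh) = x(T) − x₀·cosh − (ẋ₀/ω)·sinh
numerator   = 0.4347 − (0.2158)·1.906200 − (0.5947/3.1447)·1.622836 = -0.283555
denominator = 1 − 1.906200 = -0.906200
p = -0.283555 / -0.906200 = 0.3129

p = 0.3129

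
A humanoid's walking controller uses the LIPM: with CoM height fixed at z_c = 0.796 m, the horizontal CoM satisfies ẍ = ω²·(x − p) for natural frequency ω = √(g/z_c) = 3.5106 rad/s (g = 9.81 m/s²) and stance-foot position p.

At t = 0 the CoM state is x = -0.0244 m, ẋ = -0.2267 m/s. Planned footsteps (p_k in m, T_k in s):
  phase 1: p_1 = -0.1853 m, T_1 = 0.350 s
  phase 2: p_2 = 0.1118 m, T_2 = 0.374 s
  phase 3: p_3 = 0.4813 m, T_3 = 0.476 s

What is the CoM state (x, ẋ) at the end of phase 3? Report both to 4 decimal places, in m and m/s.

phase 1: p=-0.1853, T=0.350, ωT=1.228710, cosh=1.854744, sinh=1.562075; start (x,ẋ)=(-0.024400, -0.226700) → end (x,ẋ)=(0.012256, 0.461876)
phase 2: p=0.1118, T=0.374, ωT=1.312964, cosh=1.993099, sinh=1.724078; start (x,ẋ)=(0.012256, 0.461876) → end (x,ẋ)=(0.140229, 0.318070)
phase 3: p=0.4813, T=0.476, ωT=1.671046, cosh=2.752888, sinh=2.564837; start (x,ẋ)=(0.140229, 0.318070) → end (x,ẋ)=(-0.225248, -2.195430)

x = -0.2252, ẋ = -2.1954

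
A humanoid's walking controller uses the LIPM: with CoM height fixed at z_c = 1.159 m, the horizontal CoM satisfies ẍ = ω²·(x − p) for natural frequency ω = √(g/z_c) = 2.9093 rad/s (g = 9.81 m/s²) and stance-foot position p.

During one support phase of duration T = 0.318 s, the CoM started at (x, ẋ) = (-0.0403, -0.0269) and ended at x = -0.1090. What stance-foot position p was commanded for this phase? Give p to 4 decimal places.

ωT = 2.9093·0.318 = 0.925157; cosh(ωT) = 1.459367, sinh(ωT) = 1.062898
x(T) = p + (x₀−p)·cosh(ωT) + (ẋ₀/ω)·sinh(ωT) ⇒ p·(1 − cosh) = x(T) − x₀·cosh − (ẋ₀/ω)·sinh
numerator   = -0.1090 − (-0.0403)·1.459367 − (-0.0269/2.9093)·1.062898 = -0.040360
denominator = 1 − 1.459367 = -0.459367
p = -0.040360 / -0.459367 = 0.0879

p = 0.0879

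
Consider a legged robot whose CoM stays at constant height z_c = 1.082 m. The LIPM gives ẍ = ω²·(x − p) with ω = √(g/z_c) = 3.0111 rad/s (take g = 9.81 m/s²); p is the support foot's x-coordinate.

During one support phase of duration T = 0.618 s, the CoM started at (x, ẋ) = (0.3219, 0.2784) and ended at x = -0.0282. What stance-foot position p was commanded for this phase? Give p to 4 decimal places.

ωT = 3.0111·0.618 = 1.860860; cosh(ωT) = 3.292401, sinh(ωT) = 3.136862
x(T) = p + (x₀−p)·cosh(ωT) + (ẋ₀/ω)·sinh(ωT) ⇒ p·(1 − cosh) = x(T) − x₀·cosh − (ẋ₀/ω)·sinh
numerator   = -0.0282 − (0.3219)·3.292401 − (0.2784/3.0111)·3.136862 = -1.378051
denominator = 1 − 3.292401 = -2.292401
p = -1.378051 / -2.292401 = 0.6011

p = 0.6011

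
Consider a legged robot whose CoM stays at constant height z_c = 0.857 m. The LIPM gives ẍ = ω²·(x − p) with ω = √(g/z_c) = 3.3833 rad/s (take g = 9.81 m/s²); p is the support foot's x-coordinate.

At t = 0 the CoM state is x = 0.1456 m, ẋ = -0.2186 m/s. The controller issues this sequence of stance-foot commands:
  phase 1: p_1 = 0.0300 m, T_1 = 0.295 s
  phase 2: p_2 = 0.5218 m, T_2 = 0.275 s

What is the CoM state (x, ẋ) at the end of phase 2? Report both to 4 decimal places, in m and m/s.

phase 1: p=0.0300, T=0.295, ωT=0.998074, cosh=1.540819, sinh=1.172231; start (x,ẋ)=(0.145600, -0.218600) → end (x,ẋ)=(0.132379, 0.121647)
phase 2: p=0.5218, T=0.275, ωT=0.930408, cosh=1.464968, sinh=1.070575; start (x,ẋ)=(0.132379, 0.121647) → end (x,ẋ)=(-0.010196, -1.232302)

x = -0.0102, ẋ = -1.2323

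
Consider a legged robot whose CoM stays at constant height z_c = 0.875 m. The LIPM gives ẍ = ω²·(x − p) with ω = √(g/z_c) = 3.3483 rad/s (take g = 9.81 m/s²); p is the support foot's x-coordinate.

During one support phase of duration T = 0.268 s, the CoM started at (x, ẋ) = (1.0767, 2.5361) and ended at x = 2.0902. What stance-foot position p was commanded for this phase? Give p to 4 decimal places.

ωT = 3.3483·0.268 = 0.897344; cosh(ωT) = 1.430365, sinh(ωT) = 1.022715
x(T) = p + (x₀−p)·cosh(ωT) + (ẋ₀/ω)·sinh(ωT) ⇒ p·(1 − cosh) = x(T) − x₀·cosh − (ẋ₀/ω)·sinh
numerator   = 2.0902 − (1.0767)·1.430365 − (2.5361/3.3483)·1.022715 = -0.224508
denominator = 1 − 1.430365 = -0.430365
p = -0.224508 / -0.430365 = 0.5217

p = 0.5217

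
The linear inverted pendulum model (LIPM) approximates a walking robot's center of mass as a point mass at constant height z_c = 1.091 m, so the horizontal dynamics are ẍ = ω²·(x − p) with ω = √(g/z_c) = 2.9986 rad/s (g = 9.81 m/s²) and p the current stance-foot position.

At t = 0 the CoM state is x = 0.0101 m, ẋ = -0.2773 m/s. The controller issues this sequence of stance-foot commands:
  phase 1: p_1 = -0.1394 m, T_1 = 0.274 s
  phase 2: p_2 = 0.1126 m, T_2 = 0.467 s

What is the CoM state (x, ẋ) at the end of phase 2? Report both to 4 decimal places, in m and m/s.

phase 1: p=-0.1394, T=0.274, ωT=0.821616, cosh=1.356947, sinh=0.917226; start (x,ẋ)=(0.010100, -0.277300) → end (x,ẋ)=(-0.021358, 0.034903)
phase 2: p=0.1126, T=0.467, ωT=1.400346, cosh=2.151558, sinh=1.905046; start (x,ẋ)=(-0.021358, 0.034903) → end (x,ẋ)=(-0.153445, -0.690138)

x = -0.1534, ẋ = -0.6901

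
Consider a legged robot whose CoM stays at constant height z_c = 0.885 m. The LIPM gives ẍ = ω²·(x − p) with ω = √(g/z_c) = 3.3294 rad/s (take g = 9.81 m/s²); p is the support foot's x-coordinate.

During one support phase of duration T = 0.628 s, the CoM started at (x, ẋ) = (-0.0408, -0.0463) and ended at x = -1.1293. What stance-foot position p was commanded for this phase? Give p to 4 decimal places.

ωT = 3.3294·0.628 = 2.090863; cosh(ωT) = 4.107739, sinh(ωT) = 3.984158
x(T) = p + (x₀−p)·cosh(ωT) + (ẋ₀/ω)·sinh(ωT) ⇒ p·(1 − cosh) = x(T) − x₀·cosh − (ẋ₀/ω)·sinh
numerator   = -1.1293 − (-0.0408)·4.107739 − (-0.0463/3.3294)·3.984158 = -0.906299
denominator = 1 − 4.107739 = -3.107739
p = -0.906299 / -3.107739 = 0.2916

p = 0.2916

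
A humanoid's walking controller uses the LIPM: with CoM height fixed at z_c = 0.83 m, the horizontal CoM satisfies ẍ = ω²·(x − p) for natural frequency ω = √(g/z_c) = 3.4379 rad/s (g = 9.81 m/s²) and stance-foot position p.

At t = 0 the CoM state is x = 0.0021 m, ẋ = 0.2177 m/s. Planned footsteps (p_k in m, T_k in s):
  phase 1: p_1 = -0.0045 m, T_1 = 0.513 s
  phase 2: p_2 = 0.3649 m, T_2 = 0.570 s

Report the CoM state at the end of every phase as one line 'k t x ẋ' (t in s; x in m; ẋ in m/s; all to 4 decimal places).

1 0.5130 0.1946 0.7179
2 1.0830 0.4748 0.5616

phase 1: p=-0.0045, T=0.513, ωT=1.763643, cosh=3.002534, sinh=2.831115; start (x,ẋ)=(0.002100, 0.217700) → end (x,ẋ)=(0.194593, 0.717890)
phase 2: p=0.3649, T=0.570, ωT=1.959603, cosh=3.618712, sinh=3.477797; start (x,ẋ)=(0.194593, 0.717890) → end (x,ẋ)=(0.474829, 0.561592)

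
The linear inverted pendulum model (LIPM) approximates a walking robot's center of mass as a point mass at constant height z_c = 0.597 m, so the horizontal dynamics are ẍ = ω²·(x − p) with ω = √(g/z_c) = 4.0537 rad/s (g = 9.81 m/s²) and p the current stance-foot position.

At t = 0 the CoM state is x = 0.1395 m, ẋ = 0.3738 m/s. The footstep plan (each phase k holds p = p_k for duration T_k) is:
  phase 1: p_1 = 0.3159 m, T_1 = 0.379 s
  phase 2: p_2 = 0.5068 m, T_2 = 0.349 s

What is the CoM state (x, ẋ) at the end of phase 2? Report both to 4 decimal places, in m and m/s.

phase 1: p=0.3159, T=0.379, ωT=1.536352, cosh=2.431385, sinh=2.216221; start (x,ẋ)=(0.139500, 0.373800) → end (x,ẋ)=(0.091366, -0.675907)
phase 2: p=0.5068, T=0.349, ωT=1.414741, cosh=2.179205, sinh=1.936217; start (x,ẋ)=(0.091366, -0.675907) → end (x,ẋ)=(-0.721358, -4.733617)

x = -0.7214, ẋ = -4.7336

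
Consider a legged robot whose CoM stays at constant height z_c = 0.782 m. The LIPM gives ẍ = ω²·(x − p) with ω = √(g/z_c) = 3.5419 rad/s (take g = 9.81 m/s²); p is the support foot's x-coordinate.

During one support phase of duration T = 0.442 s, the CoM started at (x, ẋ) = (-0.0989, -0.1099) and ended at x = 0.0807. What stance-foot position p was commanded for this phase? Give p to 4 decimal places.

ωT = 3.5419·0.442 = 1.565520; cosh(ωT) = 2.497070, sinh(ωT) = 2.288091
x(T) = p + (x₀−p)·cosh(ωT) + (ẋ₀/ω)·sinh(ωT) ⇒ p·(1 − cosh) = x(T) − x₀·cosh − (ẋ₀/ω)·sinh
numerator   = 0.0807 − (-0.0989)·2.497070 − (-0.1099/3.5419)·2.288091 = 0.398656
denominator = 1 − 2.497070 = -1.497070
p = 0.398656 / -1.497070 = -0.2663

p = -0.2663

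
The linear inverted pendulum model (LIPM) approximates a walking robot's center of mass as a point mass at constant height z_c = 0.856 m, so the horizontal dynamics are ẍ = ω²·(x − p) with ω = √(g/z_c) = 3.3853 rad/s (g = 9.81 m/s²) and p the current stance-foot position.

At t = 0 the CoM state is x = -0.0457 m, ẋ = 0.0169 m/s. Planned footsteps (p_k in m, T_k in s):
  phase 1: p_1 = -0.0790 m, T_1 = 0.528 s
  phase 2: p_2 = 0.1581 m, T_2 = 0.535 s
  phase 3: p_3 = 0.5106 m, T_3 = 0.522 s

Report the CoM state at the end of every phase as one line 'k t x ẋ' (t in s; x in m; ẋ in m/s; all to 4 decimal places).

1 0.5280 0.0378 0.3792
2 1.0630 0.1136 -0.0220
3 1.5850 -0.7038 -3.8853

phase 1: p=-0.0790, T=0.528, ωT=1.787438, cosh=3.070759, sinh=2.903371; start (x,ẋ)=(-0.045700, 0.016900) → end (x,ẋ)=(0.037750, 0.379194)
phase 2: p=0.1581, T=0.535, ωT=1.811136, cosh=3.140429, sinh=2.976961; start (x,ẋ)=(0.037750, 0.379194) → end (x,ẋ)=(0.113606, -0.022039)
phase 3: p=0.5106, T=0.522, ωT=1.767127, cosh=3.012416, sinh=2.841593; start (x,ẋ)=(0.113606, -0.022039) → end (x,ẋ)=(-0.703811, -3.885333)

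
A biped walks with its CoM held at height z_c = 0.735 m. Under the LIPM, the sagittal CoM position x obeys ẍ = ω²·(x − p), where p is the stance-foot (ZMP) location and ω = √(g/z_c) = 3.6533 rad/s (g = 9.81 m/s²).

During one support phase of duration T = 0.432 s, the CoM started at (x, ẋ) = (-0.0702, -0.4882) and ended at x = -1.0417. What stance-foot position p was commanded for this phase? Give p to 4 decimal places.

ωT = 3.6533·0.432 = 1.578226; cosh(ωT) = 2.526345, sinh(ωT) = 2.320004
x(T) = p + (x₀−p)·cosh(ωT) + (ẋ₀/ω)·sinh(ωT) ⇒ p·(1 − cosh) = x(T) − x₀·cosh − (ẋ₀/ω)·sinh
numerator   = -1.0417 − (-0.0702)·2.526345 − (-0.4882/3.6533)·2.320004 = -0.554322
denominator = 1 − 2.526345 = -1.526345
p = -0.554322 / -1.526345 = 0.3632

p = 0.3632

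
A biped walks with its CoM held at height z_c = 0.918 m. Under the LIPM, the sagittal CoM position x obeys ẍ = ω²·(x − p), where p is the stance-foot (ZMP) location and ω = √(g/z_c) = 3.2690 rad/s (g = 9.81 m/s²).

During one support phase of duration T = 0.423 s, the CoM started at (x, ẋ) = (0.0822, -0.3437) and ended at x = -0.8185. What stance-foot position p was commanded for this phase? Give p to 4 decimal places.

ωT = 3.2690·0.423 = 1.382787; cosh(ωT) = 2.118437, sinh(ωT) = 1.867558
x(T) = p + (x₀−p)·cosh(ωT) + (ẋ₀/ω)·sinh(ωT) ⇒ p·(1 − cosh) = x(T) − x₀·cosh − (ẋ₀/ω)·sinh
numerator   = -0.8185 − (0.0822)·2.118437 − (-0.3437/3.2690)·1.867558 = -0.796282
denominator = 1 − 2.118437 = -1.118437
p = -0.796282 / -1.118437 = 0.7120

p = 0.7120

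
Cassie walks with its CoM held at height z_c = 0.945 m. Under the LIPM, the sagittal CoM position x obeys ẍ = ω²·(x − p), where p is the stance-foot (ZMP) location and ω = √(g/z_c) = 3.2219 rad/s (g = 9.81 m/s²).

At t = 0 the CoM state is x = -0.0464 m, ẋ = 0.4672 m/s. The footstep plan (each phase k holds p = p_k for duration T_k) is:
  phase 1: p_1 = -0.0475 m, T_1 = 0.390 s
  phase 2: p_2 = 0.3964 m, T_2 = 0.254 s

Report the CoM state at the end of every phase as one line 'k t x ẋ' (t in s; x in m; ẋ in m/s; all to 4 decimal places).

1 0.3900 0.1887 0.8929
2 0.6440 0.3681 0.5981

phase 1: p=-0.0475, T=0.390, ωT=1.256541, cosh=1.898943, sinh=1.614306; start (x,ẋ)=(-0.046400, 0.467200) → end (x,ẋ)=(0.188675, 0.892907)
phase 2: p=0.3964, T=0.254, ωT=0.818363, cosh=1.353969, sinh=0.912816; start (x,ẋ)=(0.188675, 0.892907) → end (x,ẋ)=(0.368122, 0.598051)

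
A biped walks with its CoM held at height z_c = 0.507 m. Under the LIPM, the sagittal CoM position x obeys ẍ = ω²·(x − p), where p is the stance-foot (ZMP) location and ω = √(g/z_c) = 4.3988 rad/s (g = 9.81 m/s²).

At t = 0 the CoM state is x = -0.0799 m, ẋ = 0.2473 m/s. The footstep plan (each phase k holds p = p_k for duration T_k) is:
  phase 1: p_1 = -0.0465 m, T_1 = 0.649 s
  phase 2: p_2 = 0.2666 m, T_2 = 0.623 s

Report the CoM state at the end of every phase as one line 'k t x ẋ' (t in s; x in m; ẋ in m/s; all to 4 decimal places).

phase 1: p=-0.0465, T=0.649, ωT=2.854821, cosh=8.714449, sinh=8.656882; start (x,ẋ)=(-0.079900, 0.247300) → end (x,ẋ)=(0.149126, 0.883215)
phase 2: p=0.2666, T=0.623, ωT=2.740452, cosh=7.779267, sinh=7.714726; start (x,ẋ)=(0.149126, 0.883215) → end (x,ẋ)=(0.901745, 2.884229)

1 0.6490 0.1491 0.8832
2 1.2720 0.9017 2.8842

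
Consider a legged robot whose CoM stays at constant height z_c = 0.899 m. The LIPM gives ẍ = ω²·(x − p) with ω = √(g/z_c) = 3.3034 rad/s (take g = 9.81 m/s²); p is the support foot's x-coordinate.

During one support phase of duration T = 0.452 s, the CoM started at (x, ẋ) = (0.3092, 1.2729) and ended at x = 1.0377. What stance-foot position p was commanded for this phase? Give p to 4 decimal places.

p = 0.3733

ωT = 3.3034·0.452 = 1.493137; cosh(ωT) = 2.337851, sinh(ωT) = 2.113184
x(T) = p + (x₀−p)·cosh(ωT) + (ẋ₀/ω)·sinh(ωT) ⇒ p·(1 − cosh) = x(T) − x₀·cosh − (ẋ₀/ω)·sinh
numerator   = 1.0377 − (0.3092)·2.337851 − (1.2729/3.3034)·2.113184 = -0.499438
denominator = 1 − 2.337851 = -1.337851
p = -0.499438 / -1.337851 = 0.3733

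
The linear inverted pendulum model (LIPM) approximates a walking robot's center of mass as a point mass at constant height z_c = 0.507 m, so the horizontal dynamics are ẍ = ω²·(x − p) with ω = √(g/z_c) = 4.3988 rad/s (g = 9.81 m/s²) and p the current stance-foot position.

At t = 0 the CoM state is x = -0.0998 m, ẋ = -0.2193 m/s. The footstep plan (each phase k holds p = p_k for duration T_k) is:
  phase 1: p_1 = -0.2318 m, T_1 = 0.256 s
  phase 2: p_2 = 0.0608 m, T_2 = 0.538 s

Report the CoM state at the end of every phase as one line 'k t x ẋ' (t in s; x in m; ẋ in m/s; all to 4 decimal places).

1 0.2560 -0.0757 0.4274
2 0.7940 -0.1596 -0.8732

phase 1: p=-0.2318, T=0.256, ωT=1.126093, cosh=1.703941, sinh=1.379643; start (x,ẋ)=(-0.099800, -0.219300) → end (x,ẋ)=(-0.075661, 0.427404)
phase 2: p=0.0608, T=0.538, ωT=2.366554, cosh=5.377200, sinh=5.283397; start (x,ẋ)=(-0.075661, 0.427404) → end (x,ẋ)=(-0.159624, -0.873204)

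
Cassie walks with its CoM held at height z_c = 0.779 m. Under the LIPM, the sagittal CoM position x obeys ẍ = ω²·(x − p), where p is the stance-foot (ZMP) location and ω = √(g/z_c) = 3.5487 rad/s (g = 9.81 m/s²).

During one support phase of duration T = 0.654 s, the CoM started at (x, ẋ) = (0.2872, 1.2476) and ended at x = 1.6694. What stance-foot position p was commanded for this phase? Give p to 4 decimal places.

ωT = 3.5487·0.654 = 2.320850; cosh(ωT) = 5.141258, sinh(ωT) = 5.043068
x(T) = p + (x₀−p)·cosh(ωT) + (ẋ₀/ω)·sinh(ωT) ⇒ p·(1 − cosh) = x(T) − x₀·cosh − (ẋ₀/ω)·sinh
numerator   = 1.6694 − (0.2872)·5.141258 − (1.2476/3.5487)·5.043068 = -1.580137
denominator = 1 − 5.141258 = -4.141258
p = -1.580137 / -4.141258 = 0.3816

p = 0.3816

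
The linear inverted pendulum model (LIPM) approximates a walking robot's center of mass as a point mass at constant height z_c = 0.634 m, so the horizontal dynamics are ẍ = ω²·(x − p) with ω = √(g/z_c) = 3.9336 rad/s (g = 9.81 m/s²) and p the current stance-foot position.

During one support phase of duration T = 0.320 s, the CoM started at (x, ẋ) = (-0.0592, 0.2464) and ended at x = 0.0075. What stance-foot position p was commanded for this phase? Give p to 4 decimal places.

p = -0.0208

ωT = 3.9336·0.320 = 1.258752; cosh(ωT) = 1.902516, sinh(ωT) = 1.618508
x(T) = p + (x₀−p)·cosh(ωT) + (ẋ₀/ω)·sinh(ωT) ⇒ p·(1 − cosh) = x(T) − x₀·cosh − (ẋ₀/ω)·sinh
numerator   = 0.0075 − (-0.0592)·1.902516 − (0.2464/3.9336)·1.618508 = 0.018746
denominator = 1 − 1.902516 = -0.902516
p = 0.018746 / -0.902516 = -0.0208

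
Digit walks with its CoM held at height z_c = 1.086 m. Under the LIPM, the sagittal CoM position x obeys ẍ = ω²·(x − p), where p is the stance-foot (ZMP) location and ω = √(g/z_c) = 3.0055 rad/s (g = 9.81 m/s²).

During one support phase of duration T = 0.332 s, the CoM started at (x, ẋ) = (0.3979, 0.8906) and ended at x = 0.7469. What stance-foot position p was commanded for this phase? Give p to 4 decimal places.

ωT = 3.0055·0.332 = 0.997826; cosh(ωT) = 1.540529, sinh(ωT) = 1.171849
x(T) = p + (x₀−p)·cosh(ωT) + (ẋ₀/ω)·sinh(ωT) ⇒ p·(1 − cosh) = x(T) − x₀·cosh − (ẋ₀/ω)·sinh
numerator   = 0.7469 − (0.3979)·1.540529 − (0.8906/3.0055)·1.171849 = -0.213323
denominator = 1 − 1.540529 = -0.540529
p = -0.213323 / -0.540529 = 0.3947

p = 0.3947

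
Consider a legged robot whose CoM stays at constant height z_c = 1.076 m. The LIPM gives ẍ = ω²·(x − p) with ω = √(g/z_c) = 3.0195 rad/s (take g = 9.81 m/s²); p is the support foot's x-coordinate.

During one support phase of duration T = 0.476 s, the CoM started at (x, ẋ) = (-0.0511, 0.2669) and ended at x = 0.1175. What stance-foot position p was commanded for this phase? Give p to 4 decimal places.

ωT = 3.0195·0.476 = 1.437282; cosh(ωT) = 2.223406, sinh(ωT) = 1.985833
x(T) = p + (x₀−p)·cosh(ωT) + (ẋ₀/ω)·sinh(ωT) ⇒ p·(1 − cosh) = x(T) − x₀·cosh − (ẋ₀/ω)·sinh
numerator   = 0.1175 − (-0.0511)·2.223406 − (0.2669/3.0195)·1.985833 = 0.055584
denominator = 1 − 2.223406 = -1.223406
p = 0.055584 / -1.223406 = -0.0454

p = -0.0454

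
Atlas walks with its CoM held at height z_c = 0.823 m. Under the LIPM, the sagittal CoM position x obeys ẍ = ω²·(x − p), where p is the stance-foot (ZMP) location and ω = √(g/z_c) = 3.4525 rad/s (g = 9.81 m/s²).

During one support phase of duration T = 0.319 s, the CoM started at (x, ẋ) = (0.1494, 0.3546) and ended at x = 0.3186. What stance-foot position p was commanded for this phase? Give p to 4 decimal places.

ωT = 3.4525·0.319 = 1.101348; cosh(ωT) = 1.670320, sinh(ωT) = 1.337897
x(T) = p + (x₀−p)·cosh(ωT) + (ẋ₀/ω)·sinh(ωT) ⇒ p·(1 − cosh) = x(T) − x₀·cosh − (ẋ₀/ω)·sinh
numerator   = 0.3186 − (0.1494)·1.670320 − (0.3546/3.4525)·1.337897 = -0.068359
denominator = 1 − 1.670320 = -0.670320
p = -0.068359 / -0.670320 = 0.1020

p = 0.1020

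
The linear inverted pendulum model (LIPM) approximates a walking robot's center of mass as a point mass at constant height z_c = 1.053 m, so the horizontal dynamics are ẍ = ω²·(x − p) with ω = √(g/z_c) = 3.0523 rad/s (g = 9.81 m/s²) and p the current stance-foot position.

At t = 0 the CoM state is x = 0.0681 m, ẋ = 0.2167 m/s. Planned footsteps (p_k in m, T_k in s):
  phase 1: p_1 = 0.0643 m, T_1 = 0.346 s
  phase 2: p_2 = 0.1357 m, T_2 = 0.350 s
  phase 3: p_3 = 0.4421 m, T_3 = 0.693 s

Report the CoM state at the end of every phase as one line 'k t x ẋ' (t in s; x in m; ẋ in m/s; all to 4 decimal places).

1 0.3460 0.1601 0.3639
2 0.6960 0.3285 0.6877
3 1.3890 0.8846 1.4756

phase 1: p=0.0643, T=0.346, ωT=1.056096, cosh=1.611468, sinh=1.263656; start (x,ẋ)=(0.068100, 0.216700) → end (x,ẋ)=(0.160138, 0.363862)
phase 2: p=0.1357, T=0.350, ωT=1.068305, cosh=1.627016, sinh=1.283426; start (x,ẋ)=(0.160138, 0.363862) → end (x,ẋ)=(0.328457, 0.687741)
phase 3: p=0.4421, T=0.693, ωT=2.115244, cosh=4.206106, sinh=4.085502; start (x,ẋ)=(0.328457, 0.687741) → end (x,ẋ)=(0.884645, 1.475558)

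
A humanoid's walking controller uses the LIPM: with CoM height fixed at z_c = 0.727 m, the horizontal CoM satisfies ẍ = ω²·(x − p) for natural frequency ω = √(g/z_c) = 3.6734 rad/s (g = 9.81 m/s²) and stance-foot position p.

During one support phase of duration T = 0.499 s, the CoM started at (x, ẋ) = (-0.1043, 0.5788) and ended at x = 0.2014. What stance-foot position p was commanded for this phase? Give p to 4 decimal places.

ωT = 3.6734·0.499 = 1.833027; cosh(ωT) = 3.206356, sinh(ωT) = 3.046427
x(T) = p + (x₀−p)·cosh(ωT) + (ẋ₀/ω)·sinh(ωT) ⇒ p·(1 − cosh) = x(T) − x₀·cosh − (ẋ₀/ω)·sinh
numerator   = 0.2014 − (-0.1043)·3.206356 − (0.5788/3.6734)·3.046427 = 0.055812
denominator = 1 − 3.206356 = -2.206356
p = 0.055812 / -2.206356 = -0.0253

p = -0.0253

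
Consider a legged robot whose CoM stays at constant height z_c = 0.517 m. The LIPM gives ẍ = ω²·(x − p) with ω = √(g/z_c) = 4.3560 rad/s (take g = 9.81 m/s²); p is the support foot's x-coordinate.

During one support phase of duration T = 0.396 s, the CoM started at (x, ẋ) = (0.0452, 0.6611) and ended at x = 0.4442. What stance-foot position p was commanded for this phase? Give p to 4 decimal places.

p = 0.0523

ωT = 4.3560·0.396 = 1.724976; cosh(ωT) = 2.895282, sinh(ωT) = 2.717105
x(T) = p + (x₀−p)·cosh(ωT) + (ẋ₀/ω)·sinh(ωT) ⇒ p·(1 − cosh) = x(T) − x₀·cosh − (ẋ₀/ω)·sinh
numerator   = 0.4442 − (0.0452)·2.895282 − (0.6611/4.3560)·2.717105 = -0.099035
denominator = 1 − 2.895282 = -1.895282
p = -0.099035 / -1.895282 = 0.0523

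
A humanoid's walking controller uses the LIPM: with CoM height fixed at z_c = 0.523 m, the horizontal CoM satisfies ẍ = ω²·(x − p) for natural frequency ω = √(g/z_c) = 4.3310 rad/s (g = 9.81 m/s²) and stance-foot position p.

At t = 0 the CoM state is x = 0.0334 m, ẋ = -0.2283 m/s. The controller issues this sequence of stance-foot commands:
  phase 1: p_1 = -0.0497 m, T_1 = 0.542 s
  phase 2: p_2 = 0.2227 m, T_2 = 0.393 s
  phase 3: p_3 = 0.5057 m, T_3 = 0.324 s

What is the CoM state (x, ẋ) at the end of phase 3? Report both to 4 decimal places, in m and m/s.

x = 0.3960, ẋ = -0.1235

phase 1: p=-0.0497, T=0.542, ωT=2.347402, cosh=5.276990, sinh=5.181373; start (x,ẋ)=(0.033400, -0.228300) → end (x,ẋ)=(0.115692, 0.660071)
phase 2: p=0.2227, T=0.393, ωT=1.702083, cosh=2.833832, sinh=2.651529; start (x,ẋ)=(0.115692, 0.660071) → end (x,ẋ)=(0.323567, 0.641677)
phase 3: p=0.5057, T=0.324, ωT=1.403244, cosh=2.157087, sinh=1.911289; start (x,ẋ)=(0.323567, 0.641677) → end (x,ẋ)=(0.395998, -0.123506)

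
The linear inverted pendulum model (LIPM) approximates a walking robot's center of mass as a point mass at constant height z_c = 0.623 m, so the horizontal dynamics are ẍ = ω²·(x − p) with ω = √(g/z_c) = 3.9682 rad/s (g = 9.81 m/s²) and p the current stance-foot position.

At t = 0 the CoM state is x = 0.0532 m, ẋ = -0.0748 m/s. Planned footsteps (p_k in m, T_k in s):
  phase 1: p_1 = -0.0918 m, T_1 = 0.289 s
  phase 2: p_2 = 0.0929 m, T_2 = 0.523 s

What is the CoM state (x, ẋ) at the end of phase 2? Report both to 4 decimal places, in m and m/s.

x = 0.9309, ẋ = 3.3913

phase 1: p=-0.0918, T=0.289, ωT=1.146810, cosh=1.732891, sinh=1.415243; start (x,ẋ)=(0.053200, -0.074800) → end (x,ẋ)=(0.132792, 0.684695)
phase 2: p=0.0929, T=0.523, ωT=2.075369, cosh=4.046496, sinh=3.920986; start (x,ẋ)=(0.132792, 0.684695) → end (x,ẋ)=(0.930871, 3.391306)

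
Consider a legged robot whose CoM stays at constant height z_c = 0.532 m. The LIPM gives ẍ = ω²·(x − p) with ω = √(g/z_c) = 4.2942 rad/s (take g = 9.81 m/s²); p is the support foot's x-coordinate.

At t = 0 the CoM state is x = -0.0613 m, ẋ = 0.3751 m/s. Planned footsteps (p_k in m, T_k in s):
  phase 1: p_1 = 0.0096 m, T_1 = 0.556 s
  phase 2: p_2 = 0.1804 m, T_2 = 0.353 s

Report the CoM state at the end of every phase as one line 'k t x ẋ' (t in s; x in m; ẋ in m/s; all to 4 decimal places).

phase 1: p=0.0096, T=0.556, ωT=2.387575, cosh=5.489458, sinh=5.397605; start (x,ẋ)=(-0.061300, 0.375100) → end (x,ẋ)=(0.091880, 0.415747)
phase 2: p=0.1804, T=0.353, ωT=1.515853, cosh=2.386461, sinh=2.166840; start (x,ẋ)=(0.091880, 0.415747) → end (x,ẋ)=(0.178936, 0.168503)

1 0.5560 0.0919 0.4157
2 0.9090 0.1789 0.1685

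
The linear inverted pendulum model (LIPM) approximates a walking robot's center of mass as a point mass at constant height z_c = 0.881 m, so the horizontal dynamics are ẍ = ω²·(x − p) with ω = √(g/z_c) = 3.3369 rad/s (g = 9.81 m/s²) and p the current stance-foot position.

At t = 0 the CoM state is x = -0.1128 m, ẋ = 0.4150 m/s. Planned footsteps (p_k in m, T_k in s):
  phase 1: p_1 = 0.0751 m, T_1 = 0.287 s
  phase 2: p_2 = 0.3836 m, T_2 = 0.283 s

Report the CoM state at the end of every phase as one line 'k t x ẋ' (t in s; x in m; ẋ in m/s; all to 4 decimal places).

phase 1: p=0.0751, T=0.287, ωT=0.957690, cosh=1.494725, sinh=1.110946; start (x,ẋ)=(-0.112800, 0.415000) → end (x,ẋ)=(-0.067594, -0.076257)
phase 2: p=0.3836, T=0.283, ωT=0.944343, cosh=1.480029, sinh=1.091094; start (x,ẋ)=(-0.067594, -0.076257) → end (x,ẋ)=(-0.309114, -1.755600)

1 0.2870 -0.0676 -0.0763
2 0.5700 -0.3091 -1.7556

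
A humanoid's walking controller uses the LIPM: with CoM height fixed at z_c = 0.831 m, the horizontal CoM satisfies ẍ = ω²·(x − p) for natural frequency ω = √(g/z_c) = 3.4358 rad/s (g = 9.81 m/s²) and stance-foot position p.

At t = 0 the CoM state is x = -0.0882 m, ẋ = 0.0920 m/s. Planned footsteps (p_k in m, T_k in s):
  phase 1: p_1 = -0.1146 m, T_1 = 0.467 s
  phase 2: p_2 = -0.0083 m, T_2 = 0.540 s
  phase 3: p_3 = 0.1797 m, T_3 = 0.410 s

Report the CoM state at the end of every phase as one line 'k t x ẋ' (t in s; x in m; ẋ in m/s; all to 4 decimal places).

1 0.4670 0.0177 0.4547
2 1.0070 0.4894 1.7671
3 1.4170 1.8400 5.8764

phase 1: p=-0.1146, T=0.467, ωT=1.604519, cosh=2.588225, sinh=2.387239; start (x,ẋ)=(-0.088200, 0.092000) → end (x,ẋ)=(0.017652, 0.454651)
phase 2: p=-0.0083, T=0.540, ωT=1.855332, cosh=3.275111, sinh=3.118710; start (x,ẋ)=(0.017652, 0.454651) → end (x,ẋ)=(0.489387, 1.767116)
phase 3: p=0.1797, T=0.410, ωT=1.408678, cosh=2.167505, sinh=1.923039; start (x,ẋ)=(0.489387, 1.767116) → end (x,ẋ)=(1.840014, 5.876391)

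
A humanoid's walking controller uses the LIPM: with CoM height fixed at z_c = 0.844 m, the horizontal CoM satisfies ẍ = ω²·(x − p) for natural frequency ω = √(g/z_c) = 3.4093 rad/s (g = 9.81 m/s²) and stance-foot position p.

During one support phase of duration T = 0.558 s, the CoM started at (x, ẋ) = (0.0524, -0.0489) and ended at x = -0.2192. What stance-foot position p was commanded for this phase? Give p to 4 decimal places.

p = 0.1450

ωT = 3.4093·0.558 = 1.902389; cosh(ωT) = 3.425550, sinh(ωT) = 3.276339
x(T) = p + (x₀−p)·cosh(ωT) + (ẋ₀/ω)·sinh(ωT) ⇒ p·(1 − cosh) = x(T) − x₀·cosh − (ẋ₀/ω)·sinh
numerator   = -0.2192 − (0.0524)·3.425550 − (-0.0489/3.4093)·3.276339 = -0.351706
denominator = 1 − 3.425550 = -2.425550
p = -0.351706 / -2.425550 = 0.1450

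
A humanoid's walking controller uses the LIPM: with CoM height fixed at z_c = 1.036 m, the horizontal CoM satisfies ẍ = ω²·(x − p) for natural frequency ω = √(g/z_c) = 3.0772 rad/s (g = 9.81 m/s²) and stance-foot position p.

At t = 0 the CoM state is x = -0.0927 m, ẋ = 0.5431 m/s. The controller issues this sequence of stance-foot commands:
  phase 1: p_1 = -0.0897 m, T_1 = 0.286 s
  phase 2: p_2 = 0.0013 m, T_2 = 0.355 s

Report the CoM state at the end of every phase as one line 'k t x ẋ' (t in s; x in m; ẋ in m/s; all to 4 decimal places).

1 0.2860 0.0822 0.7581
2 0.6410 0.4615 1.5868

phase 1: p=-0.0897, T=0.286, ωT=0.880079, cosh=1.412920, sinh=0.998170; start (x,ẋ)=(-0.092700, 0.543100) → end (x,ẋ)=(0.082230, 0.758142)
phase 2: p=0.0013, T=0.355, ωT=1.092406, cosh=1.658424, sinh=1.323015; start (x,ẋ)=(0.082230, 0.758142) → end (x,ẋ)=(0.461473, 1.586802)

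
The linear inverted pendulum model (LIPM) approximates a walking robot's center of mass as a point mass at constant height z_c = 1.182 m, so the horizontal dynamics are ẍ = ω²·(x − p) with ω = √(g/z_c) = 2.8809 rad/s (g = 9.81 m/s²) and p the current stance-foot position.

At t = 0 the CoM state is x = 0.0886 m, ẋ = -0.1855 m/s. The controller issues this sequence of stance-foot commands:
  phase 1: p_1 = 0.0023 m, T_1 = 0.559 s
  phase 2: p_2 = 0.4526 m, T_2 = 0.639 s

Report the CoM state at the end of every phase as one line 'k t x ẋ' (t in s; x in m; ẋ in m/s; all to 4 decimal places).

1 0.5590 0.0722 0.1146
2 1.1980 -0.6541 -2.9963

phase 1: p=0.0023, T=0.559, ωT=1.610423, cosh=2.602366, sinh=2.402563; start (x,ẋ)=(0.088600, -0.185500) → end (x,ẋ)=(0.072184, 0.114590)
phase 2: p=0.4526, T=0.639, ωT=1.840895, cosh=3.230426, sinh=3.071751; start (x,ẋ)=(0.072184, 0.114590) → end (x,ẋ)=(-0.654124, -2.996279)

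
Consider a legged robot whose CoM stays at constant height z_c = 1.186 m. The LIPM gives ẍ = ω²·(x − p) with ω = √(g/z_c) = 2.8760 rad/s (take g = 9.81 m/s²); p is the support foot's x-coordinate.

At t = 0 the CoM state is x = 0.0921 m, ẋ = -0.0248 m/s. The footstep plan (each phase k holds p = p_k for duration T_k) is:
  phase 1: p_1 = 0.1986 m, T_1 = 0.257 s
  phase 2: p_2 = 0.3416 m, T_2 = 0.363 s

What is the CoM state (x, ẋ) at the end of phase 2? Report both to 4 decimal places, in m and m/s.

x = -0.2373, ẋ = -1.4728

phase 1: p=0.1986, T=0.257, ωT=0.739132, cosh=1.285823, sinh=0.808294; start (x,ẋ)=(0.092100, -0.024800) → end (x,ẋ)=(0.054690, -0.279464)
phase 2: p=0.3416, T=0.363, ωT=1.043988, cosh=1.596285, sinh=1.244237; start (x,ẋ)=(0.054690, -0.279464) → end (x,ẋ)=(-0.237294, -1.472791)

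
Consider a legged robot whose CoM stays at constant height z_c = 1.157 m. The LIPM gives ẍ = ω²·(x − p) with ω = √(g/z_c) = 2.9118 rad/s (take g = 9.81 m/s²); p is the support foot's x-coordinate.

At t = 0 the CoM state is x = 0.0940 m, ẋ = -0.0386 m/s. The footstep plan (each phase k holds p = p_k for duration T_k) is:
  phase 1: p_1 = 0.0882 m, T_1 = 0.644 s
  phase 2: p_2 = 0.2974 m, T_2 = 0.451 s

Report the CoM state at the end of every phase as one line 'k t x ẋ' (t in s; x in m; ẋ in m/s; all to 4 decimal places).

1 0.6440 0.0653 -0.0751
2 1.0950 -0.2097 -1.3149

phase 1: p=0.0882, T=0.644, ωT=1.875199, cosh=3.337721, sinh=3.184397; start (x,ẋ)=(0.094000, -0.038600) → end (x,ẋ)=(0.065345, -0.075057)
phase 2: p=0.2974, T=0.451, ωT=1.313222, cosh=1.993543, sinh=1.724591; start (x,ẋ)=(0.065345, -0.075057) → end (x,ẋ)=(-0.209666, -1.314930)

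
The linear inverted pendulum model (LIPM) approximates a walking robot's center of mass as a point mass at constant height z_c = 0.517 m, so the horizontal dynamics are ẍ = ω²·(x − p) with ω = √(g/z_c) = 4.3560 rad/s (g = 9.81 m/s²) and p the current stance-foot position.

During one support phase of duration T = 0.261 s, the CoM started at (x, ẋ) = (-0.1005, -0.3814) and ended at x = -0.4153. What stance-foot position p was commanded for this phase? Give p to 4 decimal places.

p = 0.1671

ωT = 4.3560·0.261 = 1.136916; cosh(ωT) = 1.718974, sinh(ωT) = 1.398167
x(T) = p + (x₀−p)·cosh(ωT) + (ẋ₀/ω)·sinh(ωT) ⇒ p·(1 − cosh) = x(T) − x₀·cosh − (ẋ₀/ω)·sinh
numerator   = -0.4153 − (-0.1005)·1.718974 − (-0.3814/4.3560)·1.398167 = -0.120123
denominator = 1 − 1.718974 = -0.718974
p = -0.120123 / -0.718974 = 0.1671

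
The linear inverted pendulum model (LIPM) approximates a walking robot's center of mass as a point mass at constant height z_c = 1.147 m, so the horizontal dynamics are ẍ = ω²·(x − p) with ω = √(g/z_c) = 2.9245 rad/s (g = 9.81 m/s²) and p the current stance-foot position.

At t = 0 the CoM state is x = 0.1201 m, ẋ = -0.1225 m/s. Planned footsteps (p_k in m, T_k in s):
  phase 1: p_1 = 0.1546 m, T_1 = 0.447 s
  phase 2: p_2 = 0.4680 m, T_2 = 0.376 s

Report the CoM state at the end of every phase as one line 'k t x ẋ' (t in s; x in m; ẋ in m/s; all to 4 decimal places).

1 0.4470 0.0144 -0.4158
2 0.8230 -0.4783 -2.4643

phase 1: p=0.1546, T=0.447, ωT=1.307252, cosh=1.983282, sinh=1.712719; start (x,ẋ)=(0.120100, -0.122500) → end (x,ẋ)=(0.014435, -0.415757)
phase 2: p=0.4680, T=0.376, ωT=1.099612, cosh=1.668000, sinh=1.335000; start (x,ẋ)=(0.014435, -0.415757) → end (x,ẋ)=(-0.478335, -2.464295)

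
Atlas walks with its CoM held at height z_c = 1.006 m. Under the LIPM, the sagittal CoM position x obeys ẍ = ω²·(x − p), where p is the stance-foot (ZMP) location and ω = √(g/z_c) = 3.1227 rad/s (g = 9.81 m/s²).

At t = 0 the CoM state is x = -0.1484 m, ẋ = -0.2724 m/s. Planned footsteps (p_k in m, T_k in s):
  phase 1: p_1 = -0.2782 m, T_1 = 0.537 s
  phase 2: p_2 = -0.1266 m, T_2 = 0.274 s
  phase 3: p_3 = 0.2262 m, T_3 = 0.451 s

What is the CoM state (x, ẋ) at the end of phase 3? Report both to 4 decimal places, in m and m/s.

x = -0.1780, ẋ = -0.9567

phase 1: p=-0.2782, T=0.537, ωT=1.676890, cosh=2.767924, sinh=2.580970; start (x,ẋ)=(-0.148400, -0.272400) → end (x,ẋ)=(-0.144067, 0.292153)
phase 2: p=-0.1266, T=0.274, ωT=0.855620, cosh=1.388926, sinh=0.963906; start (x,ẋ)=(-0.144067, 0.292153) → end (x,ẋ)=(-0.060680, 0.353203)
phase 3: p=0.2262, T=0.451, ωT=1.408338, cosh=2.166851, sinh=1.922301; start (x,ẋ)=(-0.060680, 0.353203) → end (x,ẋ)=(-0.177997, -0.956735)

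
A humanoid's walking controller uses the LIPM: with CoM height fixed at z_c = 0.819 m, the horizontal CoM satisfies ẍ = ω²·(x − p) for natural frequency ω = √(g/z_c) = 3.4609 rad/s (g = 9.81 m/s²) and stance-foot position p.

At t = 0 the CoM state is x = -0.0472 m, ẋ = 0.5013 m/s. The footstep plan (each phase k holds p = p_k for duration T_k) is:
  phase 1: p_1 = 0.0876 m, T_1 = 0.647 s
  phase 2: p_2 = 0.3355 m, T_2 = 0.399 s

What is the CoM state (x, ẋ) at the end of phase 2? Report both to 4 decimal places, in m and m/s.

phase 1: p=0.0876, T=0.647, ωT=2.239202, cosh=4.746192, sinh=4.639649; start (x,ẋ)=(-0.047200, 0.501300) → end (x,ẋ)=(0.119851, 0.214734)
phase 2: p=0.3355, T=0.399, ωT=1.380899, cosh=2.114915, sinh=1.863562; start (x,ẋ)=(0.119851, 0.214734) → end (x,ẋ)=(-0.004953, -0.936705)

x = -0.0050, ẋ = -0.9367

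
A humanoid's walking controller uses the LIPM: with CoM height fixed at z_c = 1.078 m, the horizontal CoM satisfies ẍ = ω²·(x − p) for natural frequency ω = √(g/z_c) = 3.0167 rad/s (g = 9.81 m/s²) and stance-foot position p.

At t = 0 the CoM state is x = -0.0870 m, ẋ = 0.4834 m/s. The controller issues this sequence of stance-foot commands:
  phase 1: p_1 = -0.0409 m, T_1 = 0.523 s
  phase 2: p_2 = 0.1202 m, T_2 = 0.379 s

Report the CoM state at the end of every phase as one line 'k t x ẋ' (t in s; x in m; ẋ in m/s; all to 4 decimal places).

1 0.5230 0.2142 0.8982
2 0.9020 0.7023 1.9519

phase 1: p=-0.0409, T=0.523, ωT=1.577734, cosh=2.525205, sinh=2.318763; start (x,ẋ)=(-0.087000, 0.483400) → end (x,ẋ)=(0.214250, 0.898214)
phase 2: p=0.1202, T=0.379, ωT=1.143329, cosh=1.727976, sinh=1.409220; start (x,ẋ)=(0.214250, 0.898214) → end (x,ẋ)=(0.702307, 1.951915)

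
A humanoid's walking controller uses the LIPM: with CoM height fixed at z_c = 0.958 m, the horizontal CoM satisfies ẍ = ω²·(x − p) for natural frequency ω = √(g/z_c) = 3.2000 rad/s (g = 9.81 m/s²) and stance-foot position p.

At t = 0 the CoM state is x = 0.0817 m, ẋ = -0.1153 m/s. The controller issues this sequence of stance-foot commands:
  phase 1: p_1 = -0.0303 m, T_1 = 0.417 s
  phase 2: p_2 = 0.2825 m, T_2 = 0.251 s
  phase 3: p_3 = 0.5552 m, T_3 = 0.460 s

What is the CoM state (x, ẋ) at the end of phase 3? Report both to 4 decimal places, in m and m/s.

x = -0.2025, ẋ = -2.1345

phase 1: p=-0.0303, T=0.417, ωT=1.334400, cosh=2.030516, sinh=1.767200; start (x,ẋ)=(0.081700, -0.115300) → end (x,ẋ)=(0.133443, 0.399246)
phase 2: p=0.2825, T=0.251, ωT=0.803200, cosh=1.340284, sinh=0.892390; start (x,ẋ)=(0.133443, 0.399246) → end (x,ẋ)=(0.194060, 0.109450)
phase 3: p=0.5552, T=0.460, ωT=1.472000, cosh=2.293704, sinh=2.064238; start (x,ẋ)=(0.194060, 0.109450) → end (x,ẋ)=(-0.202544, -2.134485)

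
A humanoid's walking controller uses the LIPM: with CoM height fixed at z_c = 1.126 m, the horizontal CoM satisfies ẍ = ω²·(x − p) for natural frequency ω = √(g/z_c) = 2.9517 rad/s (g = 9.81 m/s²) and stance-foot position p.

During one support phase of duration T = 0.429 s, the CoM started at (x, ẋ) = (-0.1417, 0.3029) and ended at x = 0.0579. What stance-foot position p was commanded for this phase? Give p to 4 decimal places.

p = -0.1767

ωT = 2.9517·0.429 = 1.266279; cosh(ωT) = 1.914753, sinh(ωT) = 1.632875
x(T) = p + (x₀−p)·cosh(ωT) + (ẋ₀/ω)·sinh(ωT) ⇒ p·(1 − cosh) = x(T) − x₀·cosh − (ẋ₀/ω)·sinh
numerator   = 0.0579 − (-0.1417)·1.914753 − (0.3029/2.9517)·1.632875 = 0.161657
denominator = 1 − 1.914753 = -0.914753
p = 0.161657 / -0.914753 = -0.1767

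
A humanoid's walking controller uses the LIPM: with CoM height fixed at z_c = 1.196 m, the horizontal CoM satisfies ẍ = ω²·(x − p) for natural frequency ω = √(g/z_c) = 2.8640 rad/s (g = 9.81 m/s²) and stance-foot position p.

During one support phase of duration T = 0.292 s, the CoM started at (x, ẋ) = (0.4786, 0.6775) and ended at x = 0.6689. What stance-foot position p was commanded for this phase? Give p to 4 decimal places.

ωT = 2.8640·0.292 = 0.836288; cosh(ωT) = 1.370550, sinh(ωT) = 0.937234
x(T) = p + (x₀−p)·cosh(ωT) + (ẋ₀/ω)·sinh(ωT) ⇒ p·(1 − cosh) = x(T) − x₀·cosh − (ẋ₀/ω)·sinh
numerator   = 0.6689 − (0.4786)·1.370550 − (0.6775/2.8640)·0.937234 = -0.208755
denominator = 1 − 1.370550 = -0.370550
p = -0.208755 / -0.370550 = 0.5634

p = 0.5634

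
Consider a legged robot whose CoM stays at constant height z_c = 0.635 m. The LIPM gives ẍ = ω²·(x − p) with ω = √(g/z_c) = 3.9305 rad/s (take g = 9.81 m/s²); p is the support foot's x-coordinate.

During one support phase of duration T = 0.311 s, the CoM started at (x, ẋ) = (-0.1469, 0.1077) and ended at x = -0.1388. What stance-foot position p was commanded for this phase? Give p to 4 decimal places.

p = -0.1062

ωT = 3.9305·0.311 = 1.222385; cosh(ωT) = 1.844902, sinh(ωT) = 1.550375
x(T) = p + (x₀−p)·cosh(ωT) + (ẋ₀/ω)·sinh(ωT) ⇒ p·(1 − cosh) = x(T) − x₀·cosh − (ẋ₀/ω)·sinh
numerator   = -0.1388 − (-0.1469)·1.844902 − (0.1077/3.9305)·1.550375 = 0.089734
denominator = 1 − 1.844902 = -0.844902
p = 0.089734 / -0.844902 = -0.1062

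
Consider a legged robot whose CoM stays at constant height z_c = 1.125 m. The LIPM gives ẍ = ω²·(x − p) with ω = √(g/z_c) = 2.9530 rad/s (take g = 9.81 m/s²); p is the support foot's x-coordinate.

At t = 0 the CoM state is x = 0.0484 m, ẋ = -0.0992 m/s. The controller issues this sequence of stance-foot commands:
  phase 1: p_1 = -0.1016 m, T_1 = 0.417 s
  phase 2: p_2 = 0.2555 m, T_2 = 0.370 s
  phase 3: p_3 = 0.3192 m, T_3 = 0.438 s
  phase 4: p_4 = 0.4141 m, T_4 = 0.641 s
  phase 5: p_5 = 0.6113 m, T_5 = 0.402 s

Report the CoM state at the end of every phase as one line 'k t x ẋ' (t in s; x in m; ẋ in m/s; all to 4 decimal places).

1 0.4170 0.1246 0.5097
2 0.7870 0.2668 0.3339
3 1.2250 0.4071 0.3937
4 1.8660 0.8229 1.2695
5 2.2680 1.6292 3.2026

phase 1: p=-0.1016, T=0.417, ωT=1.231401, cosh=1.858955, sinh=1.567071; start (x,ẋ)=(0.048400, -0.099200) → end (x,ẋ)=(0.124601, 0.509726)
phase 2: p=0.2555, T=0.370, ωT=1.092610, cosh=1.658694, sinh=1.323353; start (x,ẋ)=(0.124601, 0.509726) → end (x,ẋ)=(0.266806, 0.333942)
phase 3: p=0.3192, T=0.438, ωT=1.293414, cosh=1.959771, sinh=1.685439; start (x,ẋ)=(0.266806, 0.333942) → end (x,ẋ)=(0.407119, 0.393681)
phase 4: p=0.4141, T=0.641, ωT=1.892873, cosh=3.394526, sinh=3.243888; start (x,ẋ)=(0.407119, 0.393681) → end (x,ẋ)=(0.822863, 1.269486)
phase 5: p=0.6113, T=0.402, ωT=1.187106, cosh=1.791343, sinh=1.486240; start (x,ẋ)=(0.822863, 1.269486) → end (x,ẋ)=(1.629212, 3.202605)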